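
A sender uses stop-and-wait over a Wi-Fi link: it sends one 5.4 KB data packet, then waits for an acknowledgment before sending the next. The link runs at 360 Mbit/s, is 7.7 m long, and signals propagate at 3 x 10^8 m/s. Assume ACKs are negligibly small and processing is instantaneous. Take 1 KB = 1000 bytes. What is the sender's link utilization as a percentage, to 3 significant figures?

t_tx = L/R = 43200/360000000 = 0.00012 s.
t_prop = 7.7/300000000 = 2.56667e-08 s; RTT = 5.13333e-08 s.
Cycle = t_tx + RTT = 0.000120051 s.
Utilization = t_tx / cycle = 0.00012/0.000120051 = 100 %.

100 %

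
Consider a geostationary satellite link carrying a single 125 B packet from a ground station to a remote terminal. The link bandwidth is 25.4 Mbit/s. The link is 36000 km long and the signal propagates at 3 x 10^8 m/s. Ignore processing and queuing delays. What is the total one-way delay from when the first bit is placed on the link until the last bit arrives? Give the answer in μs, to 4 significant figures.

120000 μs

L = 125 × 8 = 1000 bits.
Transmission delay = L/R = 1000 / 25400000 = 39.3701 μs.
Propagation delay = d/s = 36000000 m / 300000000 m/s = 120000 μs.
Total = 120000 μs.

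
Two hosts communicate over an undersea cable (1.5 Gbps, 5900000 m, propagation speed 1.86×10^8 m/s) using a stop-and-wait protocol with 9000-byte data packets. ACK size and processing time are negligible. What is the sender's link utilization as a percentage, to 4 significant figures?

t_tx = L/R = 72000/1500000000 = 4.8e-05 s.
t_prop = 5900000/186000000 = 0.0317204 s; RTT = 0.0634409 s.
Cycle = t_tx + RTT = 0.0634889 s.
Utilization = t_tx / cycle = 4.8e-05/0.0634889 = 0.07560 %.

0.07560 %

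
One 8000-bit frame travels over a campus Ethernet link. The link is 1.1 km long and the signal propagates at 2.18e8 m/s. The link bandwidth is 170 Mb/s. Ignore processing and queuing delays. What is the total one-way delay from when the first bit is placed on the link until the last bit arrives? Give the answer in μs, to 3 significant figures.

52.1 μs

Transmission delay = L/R = 8000 / 170000000 = 47.0588 μs.
Propagation delay = d/s = 1100 m / 2.18e+08 m/s = 5.04587 μs.
Total = 52.1 μs.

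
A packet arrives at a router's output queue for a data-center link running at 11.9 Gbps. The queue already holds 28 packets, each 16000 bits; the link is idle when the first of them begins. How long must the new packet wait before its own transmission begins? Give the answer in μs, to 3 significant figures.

Each queued packet: L/R = 16000/11900000000 = 1.34454 μs.
28 queued → 37.6471 μs.
Queuing delay = 37.6 μs.

37.6 μs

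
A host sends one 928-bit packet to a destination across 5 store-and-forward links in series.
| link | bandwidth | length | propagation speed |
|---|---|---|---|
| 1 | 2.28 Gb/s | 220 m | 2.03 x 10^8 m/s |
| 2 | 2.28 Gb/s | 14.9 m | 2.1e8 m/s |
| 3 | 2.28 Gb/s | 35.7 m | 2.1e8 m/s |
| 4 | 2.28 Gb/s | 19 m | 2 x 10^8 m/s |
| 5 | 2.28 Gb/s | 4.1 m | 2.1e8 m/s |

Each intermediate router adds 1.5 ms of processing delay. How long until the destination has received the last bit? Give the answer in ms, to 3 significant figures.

Transmission delay per hop = L/R = 928/2280000000 = 0.000407018 ms; 5 hops → 0.00203509 ms.
Propagation delays (d/s per hop): 0.00108374, 7.09524e-05, 0.00017, 9.5e-05, 1.95238e-05 ms; sum = 0.00143922 ms.
Processing at 4 router(s): 4 × 1.5 ms = 6 ms.
End-to-end = 6.00 ms.

6.00 ms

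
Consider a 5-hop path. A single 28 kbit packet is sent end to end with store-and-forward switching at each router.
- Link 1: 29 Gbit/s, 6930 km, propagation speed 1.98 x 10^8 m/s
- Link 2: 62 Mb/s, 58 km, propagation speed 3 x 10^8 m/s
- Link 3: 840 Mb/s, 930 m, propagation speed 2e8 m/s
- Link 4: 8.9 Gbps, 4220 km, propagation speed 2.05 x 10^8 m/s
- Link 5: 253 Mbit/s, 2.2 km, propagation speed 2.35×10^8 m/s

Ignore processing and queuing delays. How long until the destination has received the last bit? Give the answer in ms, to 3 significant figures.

L = 28000 bits.
Transmission delays (L/R per hop): 0.000965517, 0.451613, 0.0333333, 0.00314607, 0.110672 ms; sum = 0.59973 ms.
Propagation delays (d/s per hop): 35, 0.193333, 0.00465, 20.5854, 0.0093617 ms; sum = 55.7927 ms.
End-to-end = 56.4 ms.

56.4 ms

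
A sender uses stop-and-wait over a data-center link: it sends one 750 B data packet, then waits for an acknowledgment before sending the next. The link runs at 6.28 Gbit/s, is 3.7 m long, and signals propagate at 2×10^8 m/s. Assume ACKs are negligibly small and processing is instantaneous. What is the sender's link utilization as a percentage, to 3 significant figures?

96.3 %

t_tx = L/R = 6000/6280000000 = 9.55414e-07 s.
t_prop = 3.7/200000000 = 1.85e-08 s; RTT = 3.7e-08 s.
Cycle = t_tx + RTT = 9.92414e-07 s.
Utilization = t_tx / cycle = 9.55414e-07/9.92414e-07 = 96.3 %.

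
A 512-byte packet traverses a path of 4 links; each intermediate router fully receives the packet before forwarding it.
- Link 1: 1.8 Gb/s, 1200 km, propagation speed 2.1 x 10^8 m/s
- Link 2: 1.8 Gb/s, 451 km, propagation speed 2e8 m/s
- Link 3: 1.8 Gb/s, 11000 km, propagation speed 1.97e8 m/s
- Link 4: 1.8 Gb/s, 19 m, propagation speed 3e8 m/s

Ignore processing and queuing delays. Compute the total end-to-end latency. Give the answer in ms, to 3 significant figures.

63.8 ms

L = 512 × 8 = 4096 bits.
Transmission delay per hop = L/R = 4096/1800000000 = 0.00227556 ms; 4 hops → 0.00910222 ms.
Propagation delays (d/s per hop): 5.71429, 2.255, 55.8376, 6.33333e-05 ms; sum = 63.8069 ms.
End-to-end = 63.8 ms.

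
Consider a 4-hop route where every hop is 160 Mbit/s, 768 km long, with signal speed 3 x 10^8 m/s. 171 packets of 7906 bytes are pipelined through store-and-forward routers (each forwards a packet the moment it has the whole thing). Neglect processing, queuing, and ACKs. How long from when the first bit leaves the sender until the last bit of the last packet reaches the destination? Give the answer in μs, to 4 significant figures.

Per-hop transmission t_tx = L/R = 63248/160000000 = 395.3 μs.
Per-hop propagation t_prop = 768000/300000000 = 2560 μs.
Pipeline fill: first packet needs 4·t_tx to clear all hops; remaining 170 packets each add one t_tx.
Total = (4+171-1)·t_tx + 4·t_prop = 174·395.3 + 4·2560 = 79020 μs.

79020 μs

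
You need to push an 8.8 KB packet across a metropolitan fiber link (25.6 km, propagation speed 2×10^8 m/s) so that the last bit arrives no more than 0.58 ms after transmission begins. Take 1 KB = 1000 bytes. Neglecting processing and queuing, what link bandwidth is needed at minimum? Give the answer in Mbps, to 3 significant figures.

L = 70400 bits.
Propagation delay = 25600 / 200000000 = 0.128 ms.
Transmission budget = 0.58 − 0.128 = 0.452 ms.
R ≥ L / t_tx = 70400 bits / 0.000452 s = 156 Mbps.

156 Mbps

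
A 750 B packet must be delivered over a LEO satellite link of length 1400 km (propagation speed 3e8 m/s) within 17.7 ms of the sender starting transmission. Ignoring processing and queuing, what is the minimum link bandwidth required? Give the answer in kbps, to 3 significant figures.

L = 6000 bits.
Propagation delay = 1400000 / 300000000 = 4.66667 ms.
Transmission budget = 17.7 − 4.66667 = 13.0333 ms.
R ≥ L / t_tx = 6000 bits / 0.0130333 s = 460 kbps.

460 kbps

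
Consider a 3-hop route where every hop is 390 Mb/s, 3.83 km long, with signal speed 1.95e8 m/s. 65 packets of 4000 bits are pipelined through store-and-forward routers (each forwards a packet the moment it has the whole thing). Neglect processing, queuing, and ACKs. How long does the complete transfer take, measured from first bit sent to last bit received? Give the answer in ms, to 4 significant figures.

Per-hop transmission t_tx = L/R = 4000/390000000 = 0.0102564 ms.
Per-hop propagation t_prop = 3830/195000000 = 0.019641 ms.
Pipeline fill: first packet needs 3·t_tx to clear all hops; remaining 64 packets each add one t_tx.
Total = (3+65-1)·t_tx + 3·t_prop = 67·0.0102564 + 3·0.019641 = 0.7461 ms.

0.7461 ms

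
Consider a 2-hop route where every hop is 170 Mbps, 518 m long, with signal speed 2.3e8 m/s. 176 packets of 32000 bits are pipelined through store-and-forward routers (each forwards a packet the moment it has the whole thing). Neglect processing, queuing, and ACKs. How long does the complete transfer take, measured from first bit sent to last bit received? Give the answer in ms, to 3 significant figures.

Per-hop transmission t_tx = L/R = 32000/170000000 = 0.188235 ms.
Per-hop propagation t_prop = 518/2.3e+08 = 0.00225217 ms.
Pipeline fill: first packet needs 2·t_tx to clear all hops; remaining 175 packets each add one t_tx.
Total = (2+176-1)·t_tx + 2·t_prop = 177·0.188235 + 2·0.00225217 = 33.3 ms.

33.3 ms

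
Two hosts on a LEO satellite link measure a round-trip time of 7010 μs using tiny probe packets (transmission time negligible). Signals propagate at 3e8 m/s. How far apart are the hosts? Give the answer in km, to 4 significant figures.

One-way propagation = RTT/2 = 3505 μs.
d = s × t = 300000000 × 0.003505 = 1052 km.

1052 km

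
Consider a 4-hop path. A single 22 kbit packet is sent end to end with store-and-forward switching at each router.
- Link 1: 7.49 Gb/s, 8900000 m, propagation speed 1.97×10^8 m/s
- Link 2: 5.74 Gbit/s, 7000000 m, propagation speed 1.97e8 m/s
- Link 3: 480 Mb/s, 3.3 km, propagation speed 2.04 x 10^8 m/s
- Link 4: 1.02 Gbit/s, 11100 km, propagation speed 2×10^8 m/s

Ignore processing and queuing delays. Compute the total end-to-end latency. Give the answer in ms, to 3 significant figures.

L = 22000 bits.
Transmission delays (L/R per hop): 0.00293725, 0.00383275, 0.0458333, 0.0215686 ms; sum = 0.074172 ms.
Propagation delays (d/s per hop): 45.1777, 35.533, 0.0161765, 55.5 ms; sum = 136.227 ms.
End-to-end = 136 ms.

136 ms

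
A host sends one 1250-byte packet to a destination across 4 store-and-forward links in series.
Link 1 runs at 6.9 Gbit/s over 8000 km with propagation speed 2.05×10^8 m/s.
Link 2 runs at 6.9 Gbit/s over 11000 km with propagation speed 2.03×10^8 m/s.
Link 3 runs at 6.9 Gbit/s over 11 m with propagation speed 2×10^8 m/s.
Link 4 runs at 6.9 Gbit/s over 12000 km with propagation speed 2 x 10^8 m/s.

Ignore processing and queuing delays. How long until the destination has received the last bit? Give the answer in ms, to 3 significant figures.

153 ms

L = 1250 × 8 = 10000 bits.
Transmission delay per hop = L/R = 10000/6900000000 = 0.00144928 ms; 4 hops → 0.0057971 ms.
Propagation delays (d/s per hop): 39.0244, 54.1872, 5.5e-05, 60 ms; sum = 153.212 ms.
End-to-end = 153 ms.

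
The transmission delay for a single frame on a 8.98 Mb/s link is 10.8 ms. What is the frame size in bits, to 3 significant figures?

L = R × t_tx = 8980000 b/s × 0.0108 s = 96984 bits.

97000 bits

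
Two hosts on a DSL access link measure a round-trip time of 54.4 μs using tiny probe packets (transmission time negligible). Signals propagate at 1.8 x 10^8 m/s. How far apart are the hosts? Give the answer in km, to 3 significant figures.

4.90 km

One-way propagation = RTT/2 = 27.2 μs.
d = s × t = 180000000 × 2.72e-05 = 4.90 km.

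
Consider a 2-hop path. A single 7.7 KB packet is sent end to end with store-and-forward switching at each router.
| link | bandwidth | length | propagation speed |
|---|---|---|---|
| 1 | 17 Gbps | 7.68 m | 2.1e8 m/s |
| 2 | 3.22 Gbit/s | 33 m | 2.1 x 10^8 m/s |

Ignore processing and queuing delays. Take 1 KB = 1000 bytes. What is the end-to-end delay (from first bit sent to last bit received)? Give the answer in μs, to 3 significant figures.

L = 61600 bits.
Transmission delays (L/R per hop): 3.62353, 19.1304 μs; sum = 22.754 μs.
Propagation delays (d/s per hop): 0.0365714, 0.157143 μs; sum = 0.193714 μs.
End-to-end = 22.9 μs.

22.9 μs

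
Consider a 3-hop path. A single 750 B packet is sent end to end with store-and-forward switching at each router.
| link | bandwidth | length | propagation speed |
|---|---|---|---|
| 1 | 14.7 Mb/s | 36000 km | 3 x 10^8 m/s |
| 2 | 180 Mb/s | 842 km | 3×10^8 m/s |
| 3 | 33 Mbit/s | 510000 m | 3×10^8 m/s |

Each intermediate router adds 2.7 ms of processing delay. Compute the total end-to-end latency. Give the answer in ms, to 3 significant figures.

131 ms

L = 750 × 8 = 6000 bits.
Transmission delays (L/R per hop): 0.408163, 0.0333333, 0.181818 ms; sum = 0.623315 ms.
Propagation delays (d/s per hop): 120, 2.80667, 1.7 ms; sum = 124.507 ms.
Processing at 2 router(s): 2 × 2.7 ms = 5.4 ms.
End-to-end = 131 ms.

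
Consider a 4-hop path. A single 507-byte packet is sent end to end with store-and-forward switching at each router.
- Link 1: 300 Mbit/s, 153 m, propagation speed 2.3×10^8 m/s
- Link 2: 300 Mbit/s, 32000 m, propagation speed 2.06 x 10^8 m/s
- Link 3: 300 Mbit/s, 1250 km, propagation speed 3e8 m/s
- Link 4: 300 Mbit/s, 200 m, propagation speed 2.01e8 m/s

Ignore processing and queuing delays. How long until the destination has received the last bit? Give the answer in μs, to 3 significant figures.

L = 507 × 8 = 4056 bits.
Transmission delay per hop = L/R = 4056/300000000 = 13.52 μs; 4 hops → 54.08 μs.
Propagation delays (d/s per hop): 0.665217, 155.34, 4166.67, 0.995025 μs; sum = 4323.67 μs.
End-to-end = 4380 μs.

4380 μs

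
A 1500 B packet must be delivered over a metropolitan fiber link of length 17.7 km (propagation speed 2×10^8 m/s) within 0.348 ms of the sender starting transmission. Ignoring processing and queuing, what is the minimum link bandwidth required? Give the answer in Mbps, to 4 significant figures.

L = 12000 bits.
Propagation delay = 17700 / 200000000 = 0.0885 ms.
Transmission budget = 0.348 − 0.0885 = 0.2595 ms.
R ≥ L / t_tx = 12000 bits / 0.0002595 s = 46.24 Mbps.

46.24 Mbps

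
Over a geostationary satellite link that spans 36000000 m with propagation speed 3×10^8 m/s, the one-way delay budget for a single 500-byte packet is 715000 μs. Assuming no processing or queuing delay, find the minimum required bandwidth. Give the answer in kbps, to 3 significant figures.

L = 4000 bits.
Propagation delay = 36000000 / 300000000 = 120000 μs.
Transmission budget = 715000 − 120000 = 595000 μs.
R ≥ L / t_tx = 4000 bits / 0.595 s = 6.72 kbps.

6.72 kbps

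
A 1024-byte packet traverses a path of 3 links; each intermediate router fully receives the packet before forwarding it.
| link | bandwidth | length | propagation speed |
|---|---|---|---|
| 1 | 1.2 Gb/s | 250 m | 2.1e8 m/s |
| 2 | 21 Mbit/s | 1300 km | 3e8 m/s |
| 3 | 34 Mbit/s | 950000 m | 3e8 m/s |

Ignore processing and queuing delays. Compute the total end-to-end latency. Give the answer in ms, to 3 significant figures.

L = 1024 × 8 = 8192 bits.
Transmission delays (L/R per hop): 0.00682667, 0.390095, 0.240941 ms; sum = 0.637863 ms.
Propagation delays (d/s per hop): 0.00119048, 4.33333, 3.16667 ms; sum = 7.50119 ms.
End-to-end = 8.14 ms.

8.14 ms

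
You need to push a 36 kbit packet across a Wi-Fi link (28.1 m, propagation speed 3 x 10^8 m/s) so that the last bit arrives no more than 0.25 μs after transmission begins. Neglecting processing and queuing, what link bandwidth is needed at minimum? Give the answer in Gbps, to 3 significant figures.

230 Gbps

Propagation delay = 28.1 / 300000000 = 0.0936667 μs.
Transmission budget = 0.25 − 0.0936667 = 0.156333 μs.
R ≥ L / t_tx = 36000 bits / 1.56333e-07 s = 230 Gbps.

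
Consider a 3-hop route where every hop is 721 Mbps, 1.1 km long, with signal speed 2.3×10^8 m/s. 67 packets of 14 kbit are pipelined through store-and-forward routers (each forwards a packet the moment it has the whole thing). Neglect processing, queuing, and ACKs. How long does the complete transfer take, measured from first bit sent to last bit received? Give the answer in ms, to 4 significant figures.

Per-hop transmission t_tx = L/R = 14000/721000000 = 0.0194175 ms.
Per-hop propagation t_prop = 1100/2.3e+08 = 0.00478261 ms.
Pipeline fill: first packet needs 3·t_tx to clear all hops; remaining 66 packets each add one t_tx.
Total = (3+67-1)·t_tx + 3·t_prop = 69·0.0194175 + 3·0.00478261 = 1.354 ms.

1.354 ms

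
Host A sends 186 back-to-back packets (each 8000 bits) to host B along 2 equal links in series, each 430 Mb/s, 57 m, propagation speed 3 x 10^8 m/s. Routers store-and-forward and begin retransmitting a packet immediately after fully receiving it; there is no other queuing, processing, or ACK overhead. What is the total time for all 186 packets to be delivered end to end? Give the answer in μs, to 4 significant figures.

3479 μs

Per-hop transmission t_tx = L/R = 8000/430000000 = 18.6047 μs.
Per-hop propagation t_prop = 57/300000000 = 0.19 μs.
Pipeline fill: first packet needs 2·t_tx to clear all hops; remaining 185 packets each add one t_tx.
Total = (2+186-1)·t_tx + 2·t_prop = 187·18.6047 + 2·0.19 = 3479 μs.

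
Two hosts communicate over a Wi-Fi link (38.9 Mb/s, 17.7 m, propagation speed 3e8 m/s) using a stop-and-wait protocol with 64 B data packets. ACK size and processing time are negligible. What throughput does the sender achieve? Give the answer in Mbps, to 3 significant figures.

t_tx = L/R = 512/38900000 = 1.3162e-05 s.
t_prop = 17.7/300000000 = 5.9e-08 s; RTT = 1.18e-07 s.
Cycle = t_tx + RTT = 1.328e-05 s.
Throughput = L / cycle = 512 / 1.328e-05 = 38.6 Mbps.

38.6 Mbps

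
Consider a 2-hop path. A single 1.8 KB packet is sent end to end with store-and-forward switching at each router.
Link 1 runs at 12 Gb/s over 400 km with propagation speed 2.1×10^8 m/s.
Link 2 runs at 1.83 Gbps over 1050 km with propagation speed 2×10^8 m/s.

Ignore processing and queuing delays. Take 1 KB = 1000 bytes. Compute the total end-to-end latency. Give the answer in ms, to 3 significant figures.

L = 14400 bits.
Transmission delays (L/R per hop): 0.0012, 0.00786885 ms; sum = 0.00906885 ms.
Propagation delays (d/s per hop): 1.90476, 5.25 ms; sum = 7.15476 ms.
End-to-end = 7.16 ms.

7.16 ms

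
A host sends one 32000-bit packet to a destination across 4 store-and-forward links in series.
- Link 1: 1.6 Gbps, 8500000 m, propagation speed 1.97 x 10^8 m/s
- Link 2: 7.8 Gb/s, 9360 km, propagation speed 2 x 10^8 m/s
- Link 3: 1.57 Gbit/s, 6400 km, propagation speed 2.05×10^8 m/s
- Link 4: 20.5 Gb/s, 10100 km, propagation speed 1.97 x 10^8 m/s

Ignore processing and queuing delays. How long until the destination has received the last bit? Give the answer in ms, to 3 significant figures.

172 ms

Transmission delays (L/R per hop): 0.02, 0.00410256, 0.0203822, 0.00156098 ms; sum = 0.0460457 ms.
Propagation delays (d/s per hop): 43.1472, 46.8, 31.2195, 51.269 ms; sum = 172.436 ms.
End-to-end = 172 ms.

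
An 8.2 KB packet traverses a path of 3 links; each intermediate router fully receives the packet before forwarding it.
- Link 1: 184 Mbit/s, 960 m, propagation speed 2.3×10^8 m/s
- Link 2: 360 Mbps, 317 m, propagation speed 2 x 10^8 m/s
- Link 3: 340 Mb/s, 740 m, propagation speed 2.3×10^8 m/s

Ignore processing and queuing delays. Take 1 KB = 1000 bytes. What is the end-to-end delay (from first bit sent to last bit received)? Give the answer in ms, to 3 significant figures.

0.741 ms

L = 65600 bits.
Transmission delays (L/R per hop): 0.356522, 0.182222, 0.192941 ms; sum = 0.731685 ms.
Propagation delays (d/s per hop): 0.00417391, 0.001585, 0.00321739 ms; sum = 0.0089763 ms.
End-to-end = 0.741 ms.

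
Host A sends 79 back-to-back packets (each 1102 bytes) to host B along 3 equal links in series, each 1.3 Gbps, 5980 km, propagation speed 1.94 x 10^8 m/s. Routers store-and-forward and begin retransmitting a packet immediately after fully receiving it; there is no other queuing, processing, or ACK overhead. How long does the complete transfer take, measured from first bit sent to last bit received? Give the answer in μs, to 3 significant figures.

93000 μs

Per-hop transmission t_tx = L/R = 8816/1300000000 = 6.78154 μs.
Per-hop propagation t_prop = 5980000/194000000 = 30824.7 μs.
Pipeline fill: first packet needs 3·t_tx to clear all hops; remaining 78 packets each add one t_tx.
Total = (3+79-1)·t_tx + 3·t_prop = 81·6.78154 + 3·30824.7 = 93000 μs.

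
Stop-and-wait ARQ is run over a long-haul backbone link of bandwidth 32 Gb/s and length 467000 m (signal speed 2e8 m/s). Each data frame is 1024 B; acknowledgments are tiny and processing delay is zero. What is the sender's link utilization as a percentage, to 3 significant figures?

0.00548 %

t_tx = L/R = 8192/32000000000 = 2.56e-07 s.
t_prop = 467000/200000000 = 0.002335 s; RTT = 0.00467 s.
Cycle = t_tx + RTT = 0.00467026 s.
Utilization = t_tx / cycle = 2.56e-07/0.00467026 = 0.00548 %.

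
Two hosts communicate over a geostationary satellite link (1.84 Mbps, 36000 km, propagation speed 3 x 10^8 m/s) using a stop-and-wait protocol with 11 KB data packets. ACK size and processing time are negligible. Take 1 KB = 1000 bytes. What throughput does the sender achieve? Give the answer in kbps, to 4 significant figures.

305.7 kbps

t_tx = L/R = 88000/1840000 = 0.0478261 s.
t_prop = 36000000/300000000 = 0.12 s; RTT = 0.24 s.
Cycle = t_tx + RTT = 0.287826 s.
Throughput = L / cycle = 88000 / 0.287826 = 305.7 kbps.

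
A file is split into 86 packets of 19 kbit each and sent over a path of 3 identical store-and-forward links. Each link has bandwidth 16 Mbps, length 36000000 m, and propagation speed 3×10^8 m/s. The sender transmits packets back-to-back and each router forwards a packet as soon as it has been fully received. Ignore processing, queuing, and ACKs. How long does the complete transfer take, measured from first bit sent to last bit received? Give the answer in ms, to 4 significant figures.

Per-hop transmission t_tx = L/R = 19000/16000000 = 1.1875 ms.
Per-hop propagation t_prop = 36000000/300000000 = 120 ms.
Pipeline fill: first packet needs 3·t_tx to clear all hops; remaining 85 packets each add one t_tx.
Total = (3+86-1)·t_tx + 3·t_prop = 88·1.1875 + 3·120 = 464.5 ms.

464.5 ms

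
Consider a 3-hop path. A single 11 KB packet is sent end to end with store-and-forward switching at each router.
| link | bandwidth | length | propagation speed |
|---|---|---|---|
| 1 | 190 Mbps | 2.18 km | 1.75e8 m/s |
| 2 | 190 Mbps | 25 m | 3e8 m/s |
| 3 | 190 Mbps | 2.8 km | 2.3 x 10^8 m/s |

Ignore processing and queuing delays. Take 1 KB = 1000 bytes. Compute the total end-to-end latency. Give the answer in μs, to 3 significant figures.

L = 88000 bits.
Transmission delay per hop = L/R = 88000/190000000 = 463.158 μs; 3 hops → 1389.47 μs.
Propagation delays (d/s per hop): 12.4571, 0.0833333, 12.1739 μs; sum = 24.7144 μs.
End-to-end = 1410 μs.

1410 μs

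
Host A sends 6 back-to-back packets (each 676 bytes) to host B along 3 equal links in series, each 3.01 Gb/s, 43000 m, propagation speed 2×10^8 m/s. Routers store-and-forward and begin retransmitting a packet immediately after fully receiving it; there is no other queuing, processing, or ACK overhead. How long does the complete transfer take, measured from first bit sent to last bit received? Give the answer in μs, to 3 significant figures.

Per-hop transmission t_tx = L/R = 5408/3010000000 = 1.79668 μs.
Per-hop propagation t_prop = 43000/200000000 = 215 μs.
Pipeline fill: first packet needs 3·t_tx to clear all hops; remaining 5 packets each add one t_tx.
Total = (3+6-1)·t_tx + 3·t_prop = 8·1.79668 + 3·215 = 659 μs.

659 μs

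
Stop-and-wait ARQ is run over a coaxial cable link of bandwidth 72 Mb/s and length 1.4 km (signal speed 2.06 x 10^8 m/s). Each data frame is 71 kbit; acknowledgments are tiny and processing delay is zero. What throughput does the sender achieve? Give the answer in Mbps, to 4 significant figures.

71.02 Mbps

t_tx = L/R = 71000/72000000 = 0.000986111 s.
t_prop = 1400/206000000 = 6.79612e-06 s; RTT = 1.35922e-05 s.
Cycle = t_tx + RTT = 0.000999703 s.
Throughput = L / cycle = 71000 / 0.000999703 = 71.02 Mbps.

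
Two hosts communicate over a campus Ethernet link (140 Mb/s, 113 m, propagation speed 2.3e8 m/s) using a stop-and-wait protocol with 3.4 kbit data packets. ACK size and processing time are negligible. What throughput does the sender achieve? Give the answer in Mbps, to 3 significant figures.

t_tx = L/R = 3400/140000000 = 2.42857e-05 s.
t_prop = 113/2.3e+08 = 4.91304e-07 s; RTT = 9.82609e-07 s.
Cycle = t_tx + RTT = 2.52683e-05 s.
Throughput = L / cycle = 3400 / 2.52683e-05 = 135 Mbps.

135 Mbps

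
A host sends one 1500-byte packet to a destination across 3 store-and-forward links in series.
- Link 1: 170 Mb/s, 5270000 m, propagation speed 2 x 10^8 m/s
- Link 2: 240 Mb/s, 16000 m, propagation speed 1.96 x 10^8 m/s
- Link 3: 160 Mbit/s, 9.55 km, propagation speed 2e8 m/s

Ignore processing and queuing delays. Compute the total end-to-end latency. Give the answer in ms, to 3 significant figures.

26.7 ms

L = 1500 × 8 = 12000 bits.
Transmission delays (L/R per hop): 0.0705882, 0.05, 0.075 ms; sum = 0.195588 ms.
Propagation delays (d/s per hop): 26.35, 0.0816327, 0.04775 ms; sum = 26.4794 ms.
End-to-end = 26.7 ms.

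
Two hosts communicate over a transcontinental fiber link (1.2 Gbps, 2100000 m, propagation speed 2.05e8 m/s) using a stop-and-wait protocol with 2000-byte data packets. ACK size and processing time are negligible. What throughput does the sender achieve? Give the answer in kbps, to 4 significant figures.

t_tx = L/R = 16000/1200000000 = 1.33333e-05 s.
t_prop = 2100000/2.05e+08 = 0.0102439 s; RTT = 0.0204878 s.
Cycle = t_tx + RTT = 0.0205011 s.
Throughput = L / cycle = 16000 / 0.0205011 = 780.4 kbps.

780.4 kbps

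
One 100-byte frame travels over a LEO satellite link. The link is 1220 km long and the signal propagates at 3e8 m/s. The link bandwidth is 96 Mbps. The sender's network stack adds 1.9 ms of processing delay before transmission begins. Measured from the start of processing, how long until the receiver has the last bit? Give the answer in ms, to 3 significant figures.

5.98 ms

L = 100 × 8 = 800 bits.
Transmission delay = L/R = 800 / 96000000 = 0.00833333 ms.
Propagation delay = d/s = 1220000 m / 300000000 m/s = 4.06667 ms.
Plus processing delay 1.9 ms = 1.9 ms.
Total = 5.98 ms.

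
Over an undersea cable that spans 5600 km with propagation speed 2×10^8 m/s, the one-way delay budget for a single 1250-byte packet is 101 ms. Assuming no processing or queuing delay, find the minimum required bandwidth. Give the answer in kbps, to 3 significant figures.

137 kbps

L = 10000 bits.
Propagation delay = 5600000 / 200000000 = 28 ms.
Transmission budget = 101 − 28 = 73 ms.
R ≥ L / t_tx = 10000 bits / 0.073 s = 137 kbps.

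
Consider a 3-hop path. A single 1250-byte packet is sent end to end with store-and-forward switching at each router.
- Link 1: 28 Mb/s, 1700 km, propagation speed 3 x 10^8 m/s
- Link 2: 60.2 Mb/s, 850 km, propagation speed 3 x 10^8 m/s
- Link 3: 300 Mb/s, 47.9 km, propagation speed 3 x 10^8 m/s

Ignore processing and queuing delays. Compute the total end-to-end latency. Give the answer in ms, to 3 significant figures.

L = 1250 × 8 = 10000 bits.
Transmission delays (L/R per hop): 0.357143, 0.166113, 0.0333333 ms; sum = 0.556589 ms.
Propagation delays (d/s per hop): 5.66667, 2.83333, 0.159667 ms; sum = 8.65967 ms.
End-to-end = 9.22 ms.

9.22 ms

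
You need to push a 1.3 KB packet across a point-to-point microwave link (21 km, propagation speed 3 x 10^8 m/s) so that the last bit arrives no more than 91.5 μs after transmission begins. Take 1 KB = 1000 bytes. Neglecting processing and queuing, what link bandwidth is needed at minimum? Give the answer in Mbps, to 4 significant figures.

483.7 Mbps

L = 10400 bits.
Propagation delay = 21000 / 300000000 = 70 μs.
Transmission budget = 91.5 − 70 = 21.5 μs.
R ≥ L / t_tx = 10400 bits / 2.15e-05 s = 483.7 Mbps.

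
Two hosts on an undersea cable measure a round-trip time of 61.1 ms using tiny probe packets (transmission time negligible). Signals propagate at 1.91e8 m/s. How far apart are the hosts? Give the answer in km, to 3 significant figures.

One-way propagation = RTT/2 = 30.55 ms.
d = s × t = 191000000 × 0.03055 = 5840 km.

5840 km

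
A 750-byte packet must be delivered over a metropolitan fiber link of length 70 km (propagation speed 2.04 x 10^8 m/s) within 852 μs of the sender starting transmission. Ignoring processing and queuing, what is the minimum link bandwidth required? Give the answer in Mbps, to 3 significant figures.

11.8 Mbps

L = 6000 bits.
Propagation delay = 70000 / 204000000 = 343.137 μs.
Transmission budget = 852 − 343.137 = 508.863 μs.
R ≥ L / t_tx = 6000 bits / 0.000508863 s = 11.8 Mbps.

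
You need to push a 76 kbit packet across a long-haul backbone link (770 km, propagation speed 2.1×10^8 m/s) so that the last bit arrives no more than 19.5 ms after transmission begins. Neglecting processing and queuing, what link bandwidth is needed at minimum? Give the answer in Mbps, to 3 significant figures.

Propagation delay = 770000 / 210000000 = 3.66667 ms.
Transmission budget = 19.5 − 3.66667 = 15.8333 ms.
R ≥ L / t_tx = 76000 bits / 0.0158333 s = 4.80 Mbps.

4.80 Mbps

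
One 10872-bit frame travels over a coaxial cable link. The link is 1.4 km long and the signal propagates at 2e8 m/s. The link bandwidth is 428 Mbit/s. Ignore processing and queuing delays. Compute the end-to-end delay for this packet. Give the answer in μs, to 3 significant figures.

Transmission delay = L/R = 10872 / 428000000 = 25.4019 μs.
Propagation delay = d/s = 1400 m / 200000000 m/s = 7 μs.
Total = 32.4 μs.

32.4 μs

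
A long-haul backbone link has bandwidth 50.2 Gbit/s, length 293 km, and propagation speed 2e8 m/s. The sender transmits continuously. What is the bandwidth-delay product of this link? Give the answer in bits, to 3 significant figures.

73500000 bits

Propagation delay = 293000 / 200000000 = 0.001465 s.
BDP = R × t_prop = 50200000000 × 0.001465 = 73543000 bits.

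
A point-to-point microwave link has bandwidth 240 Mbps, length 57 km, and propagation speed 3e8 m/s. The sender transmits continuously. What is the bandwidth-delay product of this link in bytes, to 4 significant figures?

5700 bytes

Propagation delay = 57000 / 300000000 = 0.00019 s.
BDP = R × t_prop = 240000000 × 0.00019 = 45600 bits.
In bytes: 45600/8 = 5700 bytes.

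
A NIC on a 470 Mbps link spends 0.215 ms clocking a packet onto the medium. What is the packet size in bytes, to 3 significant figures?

L = R × t_tx = 470000000 b/s × 0.000215 s = 101050 bits.
In bytes: 101050 / 8 = 12600 bytes.

12600 bytes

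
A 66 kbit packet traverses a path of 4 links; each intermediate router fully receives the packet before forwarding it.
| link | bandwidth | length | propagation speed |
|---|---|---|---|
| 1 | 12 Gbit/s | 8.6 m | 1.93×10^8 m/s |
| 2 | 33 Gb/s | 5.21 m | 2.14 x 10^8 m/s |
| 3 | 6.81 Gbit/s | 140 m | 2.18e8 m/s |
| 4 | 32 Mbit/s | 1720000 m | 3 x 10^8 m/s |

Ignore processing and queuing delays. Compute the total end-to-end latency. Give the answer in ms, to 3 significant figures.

7.81 ms

L = 66000 bits.
Transmission delays (L/R per hop): 0.0055, 0.002, 0.00969163, 2.0625 ms; sum = 2.07969 ms.
Propagation delays (d/s per hop): 4.45596e-05, 2.43458e-05, 0.000642202, 5.73333 ms; sum = 5.73404 ms.
End-to-end = 7.81 ms.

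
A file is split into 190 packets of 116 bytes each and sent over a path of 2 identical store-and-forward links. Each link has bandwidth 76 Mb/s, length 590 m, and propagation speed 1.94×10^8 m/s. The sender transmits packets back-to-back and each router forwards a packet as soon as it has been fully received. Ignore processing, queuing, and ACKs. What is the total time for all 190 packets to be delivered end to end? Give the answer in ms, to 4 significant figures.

Per-hop transmission t_tx = L/R = 928/76000000 = 0.0122105 ms.
Per-hop propagation t_prop = 590/194000000 = 0.00304124 ms.
Pipeline fill: first packet needs 2·t_tx to clear all hops; remaining 189 packets each add one t_tx.
Total = (2+190-1)·t_tx + 2·t_prop = 191·0.0122105 + 2·0.00304124 = 2.338 ms.

2.338 ms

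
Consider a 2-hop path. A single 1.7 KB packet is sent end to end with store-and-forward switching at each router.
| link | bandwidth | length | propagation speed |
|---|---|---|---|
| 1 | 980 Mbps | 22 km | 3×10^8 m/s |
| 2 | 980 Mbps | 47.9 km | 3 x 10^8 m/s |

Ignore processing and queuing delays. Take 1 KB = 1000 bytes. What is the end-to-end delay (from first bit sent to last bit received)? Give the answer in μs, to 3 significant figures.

L = 13600 bits.
Transmission delay per hop = L/R = 13600/980000000 = 13.8776 μs; 2 hops → 27.7551 μs.
Propagation delays (d/s per hop): 73.3333, 159.667 μs; sum = 233 μs.
End-to-end = 261 μs.

261 μs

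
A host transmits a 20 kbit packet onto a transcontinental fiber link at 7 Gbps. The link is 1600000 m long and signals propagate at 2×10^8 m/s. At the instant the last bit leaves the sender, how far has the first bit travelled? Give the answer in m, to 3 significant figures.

t_tx = L/R = 20000/7000000000 = 2.85714e-06 s.
Distance = s × t_tx = 200000000 × 2.85714e-06 = 571 m.

571 m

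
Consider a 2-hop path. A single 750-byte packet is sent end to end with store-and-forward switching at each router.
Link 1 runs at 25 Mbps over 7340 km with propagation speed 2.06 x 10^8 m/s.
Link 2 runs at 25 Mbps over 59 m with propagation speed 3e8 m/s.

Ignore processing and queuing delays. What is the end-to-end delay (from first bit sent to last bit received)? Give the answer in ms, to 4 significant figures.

L = 750 × 8 = 6000 bits.
Transmission delay per hop = L/R = 6000/25000000 = 0.24 ms; 2 hops → 0.48 ms.
Propagation delays (d/s per hop): 35.6311, 0.000196667 ms; sum = 35.6313 ms.
End-to-end = 36.11 ms.

36.11 ms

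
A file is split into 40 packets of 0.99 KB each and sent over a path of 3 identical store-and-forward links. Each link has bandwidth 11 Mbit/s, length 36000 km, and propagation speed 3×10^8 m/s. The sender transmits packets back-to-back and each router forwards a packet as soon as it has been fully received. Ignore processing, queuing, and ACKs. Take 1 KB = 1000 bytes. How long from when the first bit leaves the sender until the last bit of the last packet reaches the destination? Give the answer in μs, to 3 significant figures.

Per-hop transmission t_tx = L/R = 7920/11000000 = 720 μs.
Per-hop propagation t_prop = 36000000/300000000 = 120000 μs.
Pipeline fill: first packet needs 3·t_tx to clear all hops; remaining 39 packets each add one t_tx.
Total = (3+40-1)·t_tx + 3·t_prop = 42·720 + 3·120000 = 390000 μs.

390000 μs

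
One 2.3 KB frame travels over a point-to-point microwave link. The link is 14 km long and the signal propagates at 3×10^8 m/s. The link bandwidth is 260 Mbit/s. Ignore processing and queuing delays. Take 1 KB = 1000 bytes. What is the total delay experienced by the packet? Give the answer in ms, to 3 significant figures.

L = 18400 bits.
Transmission delay = L/R = 18400 / 260000000 = 0.0707692 ms.
Propagation delay = d/s = 14000 m / 300000000 m/s = 0.0466667 ms.
Total = 0.117 ms.

0.117 ms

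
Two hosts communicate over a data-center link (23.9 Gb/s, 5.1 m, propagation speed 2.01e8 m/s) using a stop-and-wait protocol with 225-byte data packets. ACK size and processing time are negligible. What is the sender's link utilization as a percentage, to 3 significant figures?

59.7 %

t_tx = L/R = 1800/23900000000 = 7.53138e-08 s.
t_prop = 5.1/2.01e+08 = 2.53731e-08 s; RTT = 5.07463e-08 s.
Cycle = t_tx + RTT = 1.2606e-07 s.
Utilization = t_tx / cycle = 7.53138e-08/1.2606e-07 = 59.7 %.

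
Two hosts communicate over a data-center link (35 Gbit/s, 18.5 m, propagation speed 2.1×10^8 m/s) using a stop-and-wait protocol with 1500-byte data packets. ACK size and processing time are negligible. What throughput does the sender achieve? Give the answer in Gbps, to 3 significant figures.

t_tx = L/R = 12000/35000000000 = 3.42857e-07 s.
t_prop = 18.5/210000000 = 8.80952e-08 s; RTT = 1.7619e-07 s.
Cycle = t_tx + RTT = 5.19048e-07 s.
Throughput = L / cycle = 12000 / 5.19048e-07 = 23.1 Gbps.

23.1 Gbps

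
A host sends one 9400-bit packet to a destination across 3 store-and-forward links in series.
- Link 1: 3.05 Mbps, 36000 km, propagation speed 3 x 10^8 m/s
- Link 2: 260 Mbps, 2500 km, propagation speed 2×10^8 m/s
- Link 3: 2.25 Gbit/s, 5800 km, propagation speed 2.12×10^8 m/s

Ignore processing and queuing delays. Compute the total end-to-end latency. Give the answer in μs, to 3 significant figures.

163000 μs

Transmission delays (L/R per hop): 3081.97, 36.1538, 4.17778 μs; sum = 3122.3 μs.
Propagation delays (d/s per hop): 120000, 12500, 27358.5 μs; sum = 159858 μs.
End-to-end = 163000 μs.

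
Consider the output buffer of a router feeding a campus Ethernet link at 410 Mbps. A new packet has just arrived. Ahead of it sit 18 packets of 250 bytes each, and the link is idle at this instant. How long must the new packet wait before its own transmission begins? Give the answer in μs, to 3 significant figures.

87.8 μs

Each queued packet: L/R = 2000/410000000 = 4.87805 μs.
18 queued → 87.8049 μs.
Queuing delay = 87.8 μs.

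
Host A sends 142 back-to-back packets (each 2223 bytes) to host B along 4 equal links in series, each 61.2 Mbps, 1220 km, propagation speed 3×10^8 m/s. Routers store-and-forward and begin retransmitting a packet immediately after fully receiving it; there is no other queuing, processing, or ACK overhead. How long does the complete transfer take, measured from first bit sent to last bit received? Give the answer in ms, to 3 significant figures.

58.4 ms

Per-hop transmission t_tx = L/R = 17784/61200000 = 0.290588 ms.
Per-hop propagation t_prop = 1220000/300000000 = 4.06667 ms.
Pipeline fill: first packet needs 4·t_tx to clear all hops; remaining 141 packets each add one t_tx.
Total = (4+142-1)·t_tx + 4·t_prop = 145·0.290588 + 4·4.06667 = 58.4 ms.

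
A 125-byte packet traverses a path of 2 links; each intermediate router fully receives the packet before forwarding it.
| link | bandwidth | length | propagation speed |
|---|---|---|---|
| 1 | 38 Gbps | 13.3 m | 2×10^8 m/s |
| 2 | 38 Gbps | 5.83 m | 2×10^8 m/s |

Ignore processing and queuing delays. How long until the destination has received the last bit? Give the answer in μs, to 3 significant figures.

L = 125 × 8 = 1000 bits.
Transmission delay per hop = L/R = 1000/38000000000 = 0.0263158 μs; 2 hops → 0.0526316 μs.
Propagation delays (d/s per hop): 0.0665, 0.02915 μs; sum = 0.09565 μs.
End-to-end = 0.148 μs.

0.148 μs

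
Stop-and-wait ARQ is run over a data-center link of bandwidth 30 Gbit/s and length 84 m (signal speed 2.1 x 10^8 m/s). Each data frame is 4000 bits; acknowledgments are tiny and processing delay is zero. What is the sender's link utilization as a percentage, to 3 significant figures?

14.3 %

t_tx = L/R = 4000/30000000000 = 1.33333e-07 s.
t_prop = 84/210000000 = 4e-07 s; RTT = 8e-07 s.
Cycle = t_tx + RTT = 9.33333e-07 s.
Utilization = t_tx / cycle = 1.33333e-07/9.33333e-07 = 14.3 %.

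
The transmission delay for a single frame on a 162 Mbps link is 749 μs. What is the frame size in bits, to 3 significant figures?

L = R × t_tx = 162000000 b/s × 0.000749 s = 121338 bits.

121000 bits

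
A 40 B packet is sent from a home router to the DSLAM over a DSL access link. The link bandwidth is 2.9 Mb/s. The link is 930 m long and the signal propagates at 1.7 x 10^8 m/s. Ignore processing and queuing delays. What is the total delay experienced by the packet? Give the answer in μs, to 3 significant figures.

116 μs

L = 40 × 8 = 320 bits.
Transmission delay = L/R = 320 / 2900000 = 110.345 μs.
Propagation delay = d/s = 930 m / 170000000 m/s = 5.47059 μs.
Total = 116 μs.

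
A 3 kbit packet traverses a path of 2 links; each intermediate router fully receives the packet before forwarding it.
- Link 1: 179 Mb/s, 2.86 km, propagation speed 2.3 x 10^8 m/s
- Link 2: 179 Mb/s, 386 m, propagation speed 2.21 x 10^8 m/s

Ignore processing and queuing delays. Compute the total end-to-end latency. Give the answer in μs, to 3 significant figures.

47.7 μs

L = 3000 bits.
Transmission delay per hop = L/R = 3000/179000000 = 16.7598 μs; 2 hops → 33.5196 μs.
Propagation delays (d/s per hop): 12.4348, 1.74661 μs; sum = 14.1814 μs.
End-to-end = 47.7 μs.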